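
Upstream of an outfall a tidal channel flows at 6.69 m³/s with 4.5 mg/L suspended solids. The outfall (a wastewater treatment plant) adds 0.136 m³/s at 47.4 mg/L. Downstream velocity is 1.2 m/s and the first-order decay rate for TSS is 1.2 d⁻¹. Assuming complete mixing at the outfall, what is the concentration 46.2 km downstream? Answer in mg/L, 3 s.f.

After complete mixing, C₀ = (0.136·47.4 + 6.69·4.5) / 6.826 = 5.355 mg/L.
Travel time t = 4.62e+04 m / 1.2 m/s = 3.85e+04 s = 0.4456 d.
C = 5.355·exp(−1.2·0.4456) = 5.355·0.5858 = 3.137 mg/L.

3.14 mg/L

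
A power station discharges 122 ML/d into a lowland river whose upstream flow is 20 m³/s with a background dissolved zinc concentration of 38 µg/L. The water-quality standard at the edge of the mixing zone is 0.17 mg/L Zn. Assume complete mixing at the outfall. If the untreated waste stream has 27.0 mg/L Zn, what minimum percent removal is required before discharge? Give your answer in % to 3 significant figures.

122 ML/d = 1.412 m³/s.
38 µg/L = 0.038 mg/L.
Mass balance: 0.17·21.41 = 1.412·Cₑ + 20·0.038.
Cₑ = (3.64 − 0.76) / 1.412 = 2.04 mg/L.
Required removal = 1 − 2.04/27.0 = 92.45 %.

92.4 %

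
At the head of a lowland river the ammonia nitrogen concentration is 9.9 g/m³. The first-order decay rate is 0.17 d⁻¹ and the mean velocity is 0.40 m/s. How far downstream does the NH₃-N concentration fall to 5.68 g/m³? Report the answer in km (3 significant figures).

From C = C₀·e^(−kt), t = ln(C₀/C)/k = ln(9.9/5.68)/0.17 = 0.5556/0.17 = 3.268 d.
Distance = v·t = 0.40 m/s × 2.824e+05 s = 1.129e+05 m = 112.9 km.

113 km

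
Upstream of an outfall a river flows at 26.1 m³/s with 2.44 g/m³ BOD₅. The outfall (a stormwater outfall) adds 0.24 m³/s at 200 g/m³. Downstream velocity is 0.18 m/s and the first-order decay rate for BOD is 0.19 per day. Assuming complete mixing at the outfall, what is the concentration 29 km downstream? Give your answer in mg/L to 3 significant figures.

After complete mixing, C₀ = (0.24·200 + 26.1·2.44) / 26.34 = 4.24 mg/L.
Travel time t = 2.9e+04 m / 0.18 m/s = 1.611e+05 s = 1.865 d.
C = 4.24·exp(−0.19·1.865) = 4.24·0.7017 = 2.975 mg/L.

2.98 mg/L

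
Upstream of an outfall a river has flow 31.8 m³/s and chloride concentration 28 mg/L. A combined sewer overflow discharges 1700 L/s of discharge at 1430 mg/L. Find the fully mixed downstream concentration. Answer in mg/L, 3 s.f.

1700 L/s = 1.7 m³/s.
By mass balance at complete mixing, C = (1.7·1430 + 31.8·28) / (1.7 + 31.8) = 3321/33.5 = 99.15 mg/L.

99.1 mg/L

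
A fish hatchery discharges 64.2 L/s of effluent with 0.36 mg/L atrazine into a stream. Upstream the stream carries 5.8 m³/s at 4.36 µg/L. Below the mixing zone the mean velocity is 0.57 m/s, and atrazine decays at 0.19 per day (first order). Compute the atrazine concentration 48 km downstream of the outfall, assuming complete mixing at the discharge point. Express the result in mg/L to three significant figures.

0.00686 mg/L

64.2 L/s = 0.0642 m³/s.
4.36 µg/L = 0.00436 mg/L.
After complete mixing, C₀ = (0.0642·0.36 + 5.8·0.00436) / 5.864 = 0.008253 mg/L.
Travel time t = 4.8e+04 m / 0.57 m/s = 8.421e+04 s = 0.9747 d.
C = 0.008253·exp(−0.19·0.9747) = 0.008253·0.831 = 0.006858 mg/L.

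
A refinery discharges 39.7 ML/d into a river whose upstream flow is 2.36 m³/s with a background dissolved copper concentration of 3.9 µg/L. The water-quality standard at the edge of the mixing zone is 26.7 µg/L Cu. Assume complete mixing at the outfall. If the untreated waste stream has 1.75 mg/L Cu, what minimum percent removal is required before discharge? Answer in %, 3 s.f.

39.7 ML/d = 0.4595 m³/s.
3.9 µg/L = 0.0039 mg/L.
26.7 µg/L = 0.0267 mg/L.
Mass balance: 0.0267·2.819 = 0.4595·Cₑ + 2.36·0.0039.
Cₑ = (0.07528 − 0.009204) / 0.4595 = 0.1438 mg/L.
Required removal = 1 − 0.1438/1.75 = 91.78 %.

91.8 %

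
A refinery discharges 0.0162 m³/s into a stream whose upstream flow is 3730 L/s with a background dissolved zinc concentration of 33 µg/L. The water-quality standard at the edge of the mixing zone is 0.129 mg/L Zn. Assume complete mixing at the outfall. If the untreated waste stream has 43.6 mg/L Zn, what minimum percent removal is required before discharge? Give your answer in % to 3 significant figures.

49.0 %

3730 L/s = 3.73 m³/s.
33 µg/L = 0.033 mg/L.
Mass balance: 0.129·3.746 = 0.0162·Cₑ + 3.73·0.033.
Cₑ = (0.4833 − 0.1231) / 0.0162 = 22.23 mg/L.
Required removal = 1 − 22.23/43.6 = 49.01 %.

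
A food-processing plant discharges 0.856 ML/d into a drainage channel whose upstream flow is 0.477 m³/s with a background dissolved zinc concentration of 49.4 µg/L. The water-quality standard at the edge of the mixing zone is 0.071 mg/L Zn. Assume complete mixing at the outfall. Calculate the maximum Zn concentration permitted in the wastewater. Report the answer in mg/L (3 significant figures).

1.11 mg/L

0.856 ML/d = 0.009907 m³/s.
49.4 µg/L = 0.0494 mg/L.
Mass balance: 0.071·0.4869 = 0.009907·Cₑ + 0.477·0.0494.
Cₑ = (0.03457 − 0.02356) / 0.009907 = 1.111 mg/L.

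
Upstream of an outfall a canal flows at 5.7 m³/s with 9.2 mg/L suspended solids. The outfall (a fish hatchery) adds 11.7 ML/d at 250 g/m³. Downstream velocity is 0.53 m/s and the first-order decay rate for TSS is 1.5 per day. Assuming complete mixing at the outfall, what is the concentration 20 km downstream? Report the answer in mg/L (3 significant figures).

7.68 mg/L

11.7 ML/d = 0.1354 m³/s.
After complete mixing, C₀ = (0.1354·250 + 5.7·9.2) / 5.835 = 14.79 mg/L.
Travel time t = 2e+04 m / 0.53 m/s = 3.774e+04 s = 0.4368 d.
C = 14.79·exp(−1.5·0.4368) = 14.79·0.5194 = 7.68 mg/L.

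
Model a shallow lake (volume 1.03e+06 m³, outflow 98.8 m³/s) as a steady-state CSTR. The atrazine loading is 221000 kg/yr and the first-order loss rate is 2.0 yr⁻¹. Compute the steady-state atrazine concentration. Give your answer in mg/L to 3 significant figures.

Outflow Q = 98.8 m³/s × 3.156e+07 s/yr = 3.118e+09 m³/yr.
Steady-state CSTR mass balance: W = Q·C + k·V·C, so C = W/(Q + kV).
Q + kV = 3.118e+09 + 2.0·1.03e+06 = 3.12e+09 m³/yr.
C = 221000/3.12e+09 = 7.083e-05 kg/m³ = 0.07083 mg/L.

0.0708 mg/L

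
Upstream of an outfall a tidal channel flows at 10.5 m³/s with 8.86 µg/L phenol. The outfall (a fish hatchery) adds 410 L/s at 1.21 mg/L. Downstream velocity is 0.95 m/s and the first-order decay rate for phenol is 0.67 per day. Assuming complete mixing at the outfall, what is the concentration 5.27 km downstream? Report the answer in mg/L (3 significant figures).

0.0517 mg/L

410 L/s = 0.41 m³/s.
8.86 µg/L = 0.00886 mg/L.
After complete mixing, C₀ = (0.41·1.21 + 10.5·0.00886) / 10.91 = 0.054 mg/L.
Travel time t = 5270 m / 0.95 m/s = 5547 s = 0.06421 d.
C = 0.054·exp(−0.67·0.06421) = 0.054·0.9579 = 0.05173 mg/L.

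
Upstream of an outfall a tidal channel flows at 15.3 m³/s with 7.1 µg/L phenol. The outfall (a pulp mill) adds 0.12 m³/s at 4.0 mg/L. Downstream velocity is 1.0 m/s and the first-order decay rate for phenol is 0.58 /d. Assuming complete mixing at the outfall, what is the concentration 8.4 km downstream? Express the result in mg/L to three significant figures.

7.1 µg/L = 0.0071 mg/L.
After complete mixing, C₀ = (0.12·4 + 15.3·0.0071) / 15.42 = 0.03817 mg/L.
Travel time t = 8400 m / 1.0 m/s = 8400 s = 0.09722 d.
C = 0.03817·exp(−0.58·0.09722) = 0.03817·0.9452 = 0.03608 mg/L.

0.0361 mg/L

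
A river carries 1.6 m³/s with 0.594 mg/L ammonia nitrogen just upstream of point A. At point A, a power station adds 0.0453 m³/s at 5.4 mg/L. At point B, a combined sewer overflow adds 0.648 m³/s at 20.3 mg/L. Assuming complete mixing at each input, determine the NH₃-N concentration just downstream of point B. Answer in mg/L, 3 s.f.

6.26 mg/L

After input A: C = (1.6·0.594 + 0.0453·5.4) / 1.645 = 0.7263 mg/L.
After input B: C = (1.645·0.7263 + 0.648·20.3) / 2.293 = 6.257 mg/L.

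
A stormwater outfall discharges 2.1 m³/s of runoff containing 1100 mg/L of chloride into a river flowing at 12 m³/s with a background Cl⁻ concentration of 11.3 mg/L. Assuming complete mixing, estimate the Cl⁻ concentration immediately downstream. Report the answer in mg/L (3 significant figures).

173 mg/L

By mass balance at complete mixing, C = (2.1·1100 + 12·11.3) / (2.1 + 12) = 2446/14.1 = 173.4 mg/L.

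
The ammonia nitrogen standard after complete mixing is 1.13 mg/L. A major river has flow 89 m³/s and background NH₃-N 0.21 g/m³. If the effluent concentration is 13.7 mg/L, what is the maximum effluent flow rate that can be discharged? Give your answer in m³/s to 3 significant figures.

6.51 m³/s

Mass balance at complete mixing: C_std·(Q_w + Q_r) = Q_w·C_e + Q_r·C_b.
Rearranging, Q_w = Q_r·(C_std − C_b)/(C_e − C_std) = 89·(1.13 − 0.21) / (13.7 − 1.13) = 6.514 m³/s.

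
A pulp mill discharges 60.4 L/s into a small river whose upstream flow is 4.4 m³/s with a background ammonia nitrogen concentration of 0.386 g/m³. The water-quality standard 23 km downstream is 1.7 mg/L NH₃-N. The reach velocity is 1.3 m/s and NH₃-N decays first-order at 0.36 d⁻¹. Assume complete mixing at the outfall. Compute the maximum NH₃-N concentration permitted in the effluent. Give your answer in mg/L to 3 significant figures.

60.4 L/s = 0.0604 m³/s.
Travel time to the compliance point: t = 2.3e+04/1.3 = 1.769e+04 s = 0.2048 d; decay factor exp(−0.36·0.2048) = 0.9289.
So the concentration just after mixing may be at most 1.7/0.9289 = 1.83 mg/L.
Mass balance: 1.83·4.46 = 0.0604·Cₑ + 4.4·0.386.
Cₑ = (8.163 − 1.698) / 0.0604 = 107 mg/L.

107 mg/L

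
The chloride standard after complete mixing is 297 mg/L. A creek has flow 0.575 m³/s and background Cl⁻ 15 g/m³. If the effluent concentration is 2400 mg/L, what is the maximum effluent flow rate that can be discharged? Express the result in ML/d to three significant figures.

Mass balance at complete mixing: C_std·(Q_w + Q_r) = Q_w·C_e + Q_r·C_b.
Rearranging, Q_w = Q_r·(C_std − C_b)/(C_e − C_std) = 0.575·(297 − 15) / (2400 − 297) = 0.0771 m³/s.
= 6.662 ML/d.

6.66 ML/d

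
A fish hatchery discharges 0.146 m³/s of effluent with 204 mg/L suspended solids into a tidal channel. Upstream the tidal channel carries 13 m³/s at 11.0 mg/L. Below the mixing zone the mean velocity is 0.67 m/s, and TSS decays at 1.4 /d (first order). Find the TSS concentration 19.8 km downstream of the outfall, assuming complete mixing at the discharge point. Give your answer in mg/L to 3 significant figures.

8.14 mg/L

After complete mixing, C₀ = (0.146·204 + 13·11) / 13.15 = 13.14 mg/L.
Travel time t = 1.98e+04 m / 0.67 m/s = 2.955e+04 s = 0.342 d.
C = 13.14·exp(−1.4·0.342) = 13.14·0.6195 = 8.142 mg/L.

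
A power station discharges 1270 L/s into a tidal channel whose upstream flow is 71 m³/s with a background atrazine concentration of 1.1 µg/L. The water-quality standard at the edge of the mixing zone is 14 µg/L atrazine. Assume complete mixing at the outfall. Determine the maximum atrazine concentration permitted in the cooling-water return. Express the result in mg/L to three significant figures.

1270 L/s = 1.27 m³/s.
1.1 µg/L = 0.0011 mg/L.
14 µg/L = 0.014 mg/L.
Mass balance: 0.014·72.27 = 1.27·Cₑ + 71·0.0011.
Cₑ = (1.012 − 0.0781) / 1.27 = 0.7352 mg/L.

0.735 mg/L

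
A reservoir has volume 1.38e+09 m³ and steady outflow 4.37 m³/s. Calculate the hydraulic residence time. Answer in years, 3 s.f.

Q = 4.37 m³/s × 3.156e+07 s/yr = 1.379e+08 m³/yr.
Hydraulic residence time τ = V/Q = 1.38e+09/1.379e+08 = 10.01 yr.

10.0 yr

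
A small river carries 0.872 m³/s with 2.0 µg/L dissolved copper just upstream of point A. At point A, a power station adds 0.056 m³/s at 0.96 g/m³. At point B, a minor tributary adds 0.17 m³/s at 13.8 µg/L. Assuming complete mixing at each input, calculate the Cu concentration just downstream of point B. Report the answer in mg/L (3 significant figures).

2.0 µg/L = 0.002 mg/L.
After input A: C = (0.872·0.002 + 0.056·0.96) / 0.928 = 0.05981 mg/L.
13.8 µg/L = 0.0138 mg/L.
After input B: C = (0.928·0.05981 + 0.17·0.0138) / 1.098 = 0.05269 mg/L.

0.0527 mg/L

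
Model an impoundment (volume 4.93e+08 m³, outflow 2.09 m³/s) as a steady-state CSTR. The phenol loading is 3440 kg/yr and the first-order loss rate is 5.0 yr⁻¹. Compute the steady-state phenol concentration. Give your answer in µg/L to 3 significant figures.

1.36 µg/L

Outflow Q = 2.09 m³/s × 3.156e+07 s/yr = 6.596e+07 m³/yr.
Steady-state CSTR mass balance: W = Q·C + k·V·C, so C = W/(Q + kV).
Q + kV = 6.596e+07 + 5.0·4.93e+08 = 2.531e+09 m³/yr.
C = 3440/2.531e+09 = 1.359e-06 kg/m³ = 0.001359 mg/L = 1.359 µg/L.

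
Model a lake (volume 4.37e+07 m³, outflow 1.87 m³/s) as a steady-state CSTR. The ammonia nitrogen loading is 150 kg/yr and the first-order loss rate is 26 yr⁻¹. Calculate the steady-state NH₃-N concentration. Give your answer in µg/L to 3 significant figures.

Outflow Q = 1.87 m³/s × 3.156e+07 s/yr = 5.901e+07 m³/yr.
Steady-state CSTR mass balance: W = Q·C + k·V·C, so C = W/(Q + kV).
Q + kV = 5.901e+07 + 26·4.37e+07 = 1.195e+09 m³/yr.
C = 150/1.195e+09 = 1.255e-07 kg/m³ = 0.0001255 mg/L = 0.1255 µg/L.

0.126 µg/L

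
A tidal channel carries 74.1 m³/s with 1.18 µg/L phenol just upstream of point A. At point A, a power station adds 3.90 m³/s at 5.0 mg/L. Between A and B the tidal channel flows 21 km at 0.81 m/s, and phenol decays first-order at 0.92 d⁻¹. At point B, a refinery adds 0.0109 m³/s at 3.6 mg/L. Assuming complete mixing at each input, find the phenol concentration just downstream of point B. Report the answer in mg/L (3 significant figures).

0.191 mg/L

1.18 µg/L = 0.00118 mg/L.
After input A: C = (74.1·0.00118 + 3.9·5) / 78 = 0.2511 mg/L.
Over the 21 km reach to input B (t = 2.593e+04 s = 0.3001 d), decay gives C = 0.2511·exp(−0.92·0.3001) = 0.1905 mg/L.
After input B: C = (78·0.1905 + 0.0109·3.6) / 78.01 = 0.191 mg/L.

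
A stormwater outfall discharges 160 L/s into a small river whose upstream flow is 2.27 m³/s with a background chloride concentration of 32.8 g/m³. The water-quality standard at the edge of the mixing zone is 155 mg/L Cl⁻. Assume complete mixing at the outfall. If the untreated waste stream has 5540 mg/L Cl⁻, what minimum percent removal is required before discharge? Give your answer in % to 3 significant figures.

160 L/s = 0.16 m³/s.
Mass balance: 155·2.43 = 0.16·Cₑ + 2.27·32.8.
Cₑ = (376.7 − 74.46) / 0.16 = 1889 mg/L.
Required removal = 1 − 1889/5540 = 65.91 %.

65.9 %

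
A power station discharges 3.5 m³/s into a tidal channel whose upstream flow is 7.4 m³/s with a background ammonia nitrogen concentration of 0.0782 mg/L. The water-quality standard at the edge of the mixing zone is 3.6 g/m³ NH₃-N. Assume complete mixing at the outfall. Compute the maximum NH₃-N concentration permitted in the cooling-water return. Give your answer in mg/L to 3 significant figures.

Mass balance: 3.6·10.9 = 3.5·Cₑ + 7.4·0.0782.
Cₑ = (39.24 − 0.5787) / 3.5 = 11.05 mg/L.

11.0 mg/L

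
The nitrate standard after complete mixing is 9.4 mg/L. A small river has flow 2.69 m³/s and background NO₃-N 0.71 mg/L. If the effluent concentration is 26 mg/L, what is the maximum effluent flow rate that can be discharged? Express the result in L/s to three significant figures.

Mass balance at complete mixing: C_std·(Q_w + Q_r) = Q_w·C_e + Q_r·C_b.
Rearranging, Q_w = Q_r·(C_std − C_b)/(C_e − C_std) = 2.69·(9.4 − 0.71) / (26 − 9.4) = 1.408 m³/s.
= 1408 L/s.

1410 L/s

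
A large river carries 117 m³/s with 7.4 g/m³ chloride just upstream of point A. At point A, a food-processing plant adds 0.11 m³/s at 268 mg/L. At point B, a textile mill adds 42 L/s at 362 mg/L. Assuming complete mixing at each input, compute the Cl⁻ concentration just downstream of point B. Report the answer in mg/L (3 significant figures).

After input A: C = (117·7.4 + 0.11·268) / 117.1 = 7.645 mg/L.
42 L/s = 0.042 m³/s.
After input B: C = (117.1·7.645 + 0.042·362) / 117.2 = 7.772 mg/L.

7.77 mg/L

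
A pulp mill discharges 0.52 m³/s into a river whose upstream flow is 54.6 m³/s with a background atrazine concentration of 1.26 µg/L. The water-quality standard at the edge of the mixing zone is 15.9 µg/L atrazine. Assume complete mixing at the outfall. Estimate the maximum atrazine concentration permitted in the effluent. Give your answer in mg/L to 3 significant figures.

1.55 mg/L

1.26 µg/L = 0.00126 mg/L.
15.9 µg/L = 0.0159 mg/L.
Mass balance: 0.0159·55.12 = 0.52·Cₑ + 54.6·0.00126.
Cₑ = (0.8764 − 0.0688) / 0.52 = 1.553 mg/L.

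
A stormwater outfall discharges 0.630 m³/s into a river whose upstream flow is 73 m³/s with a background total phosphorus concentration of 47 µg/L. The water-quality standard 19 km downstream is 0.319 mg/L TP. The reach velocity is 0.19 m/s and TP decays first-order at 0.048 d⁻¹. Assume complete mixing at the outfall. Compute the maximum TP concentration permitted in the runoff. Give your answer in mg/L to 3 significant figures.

47 µg/L = 0.047 mg/L.
Travel time to the compliance point: t = 1.9e+04/0.19 = 1e+05 s = 1.157 d; decay factor exp(−0.048·1.157) = 0.946.
So the concentration just after mixing may be at most 0.319/0.946 = 0.3372 mg/L.
Mass balance: 0.3372·73.63 = 0.63·Cₑ + 73·0.047.
Cₑ = (24.83 − 3.431) / 0.63 = 33.97 mg/L.

34.0 mg/L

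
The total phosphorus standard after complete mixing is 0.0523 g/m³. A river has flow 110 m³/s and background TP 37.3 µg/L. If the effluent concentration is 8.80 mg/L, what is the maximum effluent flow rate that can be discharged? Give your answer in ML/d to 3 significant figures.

16.3 ML/d

37.3 µg/L = 0.0373 mg/L.
Mass balance at complete mixing: C_std·(Q_w + Q_r) = Q_w·C_e + Q_r·C_b.
Rearranging, Q_w = Q_r·(C_std − C_b)/(C_e − C_std) = 110·(0.0523 − 0.0373) / (8.8 − 0.0523) = 0.1886 m³/s.
= 16.3 ML/d.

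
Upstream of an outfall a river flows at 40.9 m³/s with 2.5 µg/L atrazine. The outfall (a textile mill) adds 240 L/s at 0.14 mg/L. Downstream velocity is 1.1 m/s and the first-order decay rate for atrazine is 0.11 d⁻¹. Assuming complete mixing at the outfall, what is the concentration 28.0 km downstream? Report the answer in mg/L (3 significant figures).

0.00320 mg/L

240 L/s = 0.24 m³/s.
2.5 µg/L = 0.0025 mg/L.
After complete mixing, C₀ = (0.24·0.14 + 40.9·0.0025) / 41.14 = 0.003302 mg/L.
Travel time t = 2.8e+04 m / 1.1 m/s = 2.545e+04 s = 0.2946 d.
C = 0.003302·exp(−0.11·0.2946) = 0.003302·0.9681 = 0.003197 mg/L.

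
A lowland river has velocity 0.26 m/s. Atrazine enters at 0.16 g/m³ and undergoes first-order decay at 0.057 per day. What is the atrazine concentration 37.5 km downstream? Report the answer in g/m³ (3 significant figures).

0.145 g/m³

Travel time t = 37.5 km / 0.26 m/s = 3.75e+04/0.26 = 1.442e+05 s = 1.669 d.
First-order decay: C = 0.16·exp(−0.057·1.669) = 0.16·0.9092 = 0.1455 g/m³.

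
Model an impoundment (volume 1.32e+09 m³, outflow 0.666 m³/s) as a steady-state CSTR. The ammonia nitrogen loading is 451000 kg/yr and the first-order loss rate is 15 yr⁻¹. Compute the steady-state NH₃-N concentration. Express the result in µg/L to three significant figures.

22.8 µg/L

Outflow Q = 0.666 m³/s × 3.156e+07 s/yr = 2.102e+07 m³/yr.
Steady-state CSTR mass balance: W = Q·C + k·V·C, so C = W/(Q + kV).
Q + kV = 2.102e+07 + 15·1.32e+09 = 1.982e+10 m³/yr.
C = 451000/1.982e+10 = 2.275e-05 kg/m³ = 0.02275 mg/L = 22.75 µg/L.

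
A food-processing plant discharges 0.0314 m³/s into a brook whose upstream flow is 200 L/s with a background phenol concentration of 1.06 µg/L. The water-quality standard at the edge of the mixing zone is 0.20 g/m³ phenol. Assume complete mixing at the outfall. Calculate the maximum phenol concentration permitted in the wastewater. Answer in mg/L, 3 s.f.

1.47 mg/L

200 L/s = 0.2 m³/s.
1.06 µg/L = 0.00106 mg/L.
Mass balance: 0.2·0.2314 = 0.0314·Cₑ + 0.2·0.00106.
Cₑ = (0.04628 − 0.000212) / 0.0314 = 1.467 mg/L.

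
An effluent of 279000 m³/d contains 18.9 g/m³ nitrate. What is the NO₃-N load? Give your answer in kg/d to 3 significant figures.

5270 kg/d

279000 m³/d = 3.229 m³/s.
Mass flux = Q·C = 3.229 m³/s × 18.9 g/m³ = 61.03 g/s.
= 61.03 g/s × 86.4 = 5273 kg/d.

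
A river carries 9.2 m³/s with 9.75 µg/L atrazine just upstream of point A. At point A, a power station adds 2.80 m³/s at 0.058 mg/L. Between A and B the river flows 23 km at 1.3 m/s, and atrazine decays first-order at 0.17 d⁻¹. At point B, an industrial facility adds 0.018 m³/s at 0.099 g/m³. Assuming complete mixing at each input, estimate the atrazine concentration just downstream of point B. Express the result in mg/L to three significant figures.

0.0204 mg/L

9.75 µg/L = 0.00975 mg/L.
After input A: C = (9.2·0.00975 + 2.8·0.058) / 12 = 0.02101 mg/L.
Over the 23 km reach to input B (t = 1.769e+04 s = 0.2048 d), decay gives C = 0.02101·exp(−0.17·0.2048) = 0.02029 mg/L.
After input B: C = (12·0.02029 + 0.018·0.099) / 12.02 = 0.02041 mg/L.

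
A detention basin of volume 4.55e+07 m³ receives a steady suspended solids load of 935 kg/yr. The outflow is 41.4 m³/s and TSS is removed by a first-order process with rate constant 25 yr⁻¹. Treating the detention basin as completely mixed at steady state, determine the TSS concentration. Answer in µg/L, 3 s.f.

0.383 µg/L

Outflow Q = 41.4 m³/s × 3.156e+07 s/yr = 1.306e+09 m³/yr.
Steady-state CSTR mass balance: W = Q·C + k·V·C, so C = W/(Q + kV).
Q + kV = 1.306e+09 + 25·4.55e+07 = 2.444e+09 m³/yr.
C = 935/2.444e+09 = 3.826e-07 kg/m³ = 0.0003826 mg/L = 0.3826 µg/L.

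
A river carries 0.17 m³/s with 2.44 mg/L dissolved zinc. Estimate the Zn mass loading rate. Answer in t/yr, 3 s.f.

13.1 t/yr

Mass flux = Q·C = 0.17 m³/s × 2.44 g/m³ = 0.4148 g/s.
= 0.4148 g/s × 31.56 = 13.09 t/yr.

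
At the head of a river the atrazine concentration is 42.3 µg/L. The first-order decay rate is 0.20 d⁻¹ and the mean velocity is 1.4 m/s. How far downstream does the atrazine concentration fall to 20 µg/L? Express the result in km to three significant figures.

453 km

From C = C₀·e^(−kt), t = ln(C₀/C)/k = ln(42.3/20)/0.20 = 0.7491/0.20 = 3.745 d.
Distance = v·t = 1.4 m/s × 3.236e+05 s = 4.53e+05 m = 453 km.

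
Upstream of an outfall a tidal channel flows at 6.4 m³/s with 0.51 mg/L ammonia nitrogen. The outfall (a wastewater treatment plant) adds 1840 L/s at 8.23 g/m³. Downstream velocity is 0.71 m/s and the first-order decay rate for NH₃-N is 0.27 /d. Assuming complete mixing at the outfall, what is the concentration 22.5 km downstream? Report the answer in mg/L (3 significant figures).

1840 L/s = 1.84 m³/s.
After complete mixing, C₀ = (1.84·8.23 + 6.4·0.51) / 8.24 = 2.234 mg/L.
Travel time t = 2.25e+04 m / 0.71 m/s = 3.169e+04 s = 0.3668 d.
C = 2.234·exp(−0.27·0.3668) = 2.234·0.9057 = 2.023 mg/L.

2.02 mg/L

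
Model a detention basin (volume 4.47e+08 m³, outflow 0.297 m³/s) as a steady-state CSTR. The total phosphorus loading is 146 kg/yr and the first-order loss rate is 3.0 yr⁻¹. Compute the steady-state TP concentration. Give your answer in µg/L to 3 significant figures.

Outflow Q = 0.297 m³/s × 3.156e+07 s/yr = 9.373e+06 m³/yr.
Steady-state CSTR mass balance: W = Q·C + k·V·C, so C = W/(Q + kV).
Q + kV = 9.373e+06 + 3.0·4.47e+08 = 1.35e+09 m³/yr.
C = 146/1.35e+09 = 1.081e-07 kg/m³ = 0.0001081 mg/L = 0.1081 µg/L.

0.108 µg/L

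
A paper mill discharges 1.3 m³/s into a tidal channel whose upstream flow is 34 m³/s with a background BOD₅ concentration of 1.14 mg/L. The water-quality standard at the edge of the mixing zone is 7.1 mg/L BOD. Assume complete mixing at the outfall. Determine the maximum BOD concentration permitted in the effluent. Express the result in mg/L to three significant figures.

Mass balance: 7.1·35.3 = 1.3·Cₑ + 34·1.14.
Cₑ = (250.6 − 38.76) / 1.3 = 163 mg/L.

163 mg/L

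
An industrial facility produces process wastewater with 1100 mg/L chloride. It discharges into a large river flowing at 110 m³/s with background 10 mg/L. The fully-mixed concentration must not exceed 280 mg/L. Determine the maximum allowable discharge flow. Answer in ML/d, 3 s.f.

3130 ML/d

Mass balance at complete mixing: C_std·(Q_w + Q_r) = Q_w·C_e + Q_r·C_b.
Rearranging, Q_w = Q_r·(C_std − C_b)/(C_e − C_std) = 110·(280 − 10) / (1100 − 280) = 36.22 m³/s.
= 3129 ML/d.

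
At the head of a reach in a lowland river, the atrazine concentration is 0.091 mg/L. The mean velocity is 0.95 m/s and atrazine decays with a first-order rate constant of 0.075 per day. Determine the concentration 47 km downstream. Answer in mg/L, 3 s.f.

0.0872 mg/L

Travel time t = 47 km / 0.95 m/s = 4.7e+04/0.95 = 4.947e+04 s = 0.5726 d.
First-order decay: C = 0.091·exp(−0.075·0.5726) = 0.091·0.958 = 0.08717 mg/L.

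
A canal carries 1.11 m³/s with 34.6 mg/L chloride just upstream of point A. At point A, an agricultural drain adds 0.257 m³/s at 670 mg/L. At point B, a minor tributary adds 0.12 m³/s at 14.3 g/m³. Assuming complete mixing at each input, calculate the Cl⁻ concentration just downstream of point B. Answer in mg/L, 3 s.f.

After input A: C = (1.11·34.6 + 0.257·670) / 1.367 = 154.1 mg/L.
After input B: C = (1.367·154.1 + 0.12·14.3) / 1.487 = 142.8 mg/L.

143 mg/L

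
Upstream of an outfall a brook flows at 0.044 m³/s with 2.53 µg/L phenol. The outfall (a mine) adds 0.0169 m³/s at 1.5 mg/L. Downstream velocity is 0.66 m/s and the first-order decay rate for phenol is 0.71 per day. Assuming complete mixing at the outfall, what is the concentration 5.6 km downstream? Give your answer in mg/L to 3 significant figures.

0.390 mg/L

2.53 µg/L = 0.00253 mg/L.
After complete mixing, C₀ = (0.0169·1.5 + 0.044·0.00253) / 0.0609 = 0.4181 mg/L.
Travel time t = 5600 m / 0.66 m/s = 8485 s = 0.0982 d.
C = 0.4181·exp(−0.71·0.0982) = 0.4181·0.9327 = 0.3899 mg/L.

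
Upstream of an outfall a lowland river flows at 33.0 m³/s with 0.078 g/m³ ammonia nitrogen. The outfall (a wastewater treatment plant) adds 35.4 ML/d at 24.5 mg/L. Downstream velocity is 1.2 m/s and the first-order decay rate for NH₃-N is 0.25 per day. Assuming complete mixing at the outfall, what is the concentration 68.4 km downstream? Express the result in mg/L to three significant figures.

0.320 mg/L

35.4 ML/d = 0.4097 m³/s.
After complete mixing, C₀ = (0.4097·24.5 + 33·0.078) / 33.41 = 0.3775 mg/L.
Travel time t = 6.84e+04 m / 1.2 m/s = 5.7e+04 s = 0.6597 d.
C = 0.3775·exp(−0.25·0.6597) = 0.3775·0.848 = 0.3201 mg/L.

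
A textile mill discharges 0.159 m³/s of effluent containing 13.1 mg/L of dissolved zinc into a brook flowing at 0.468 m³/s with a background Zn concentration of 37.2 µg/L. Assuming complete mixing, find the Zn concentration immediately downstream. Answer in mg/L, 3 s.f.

37.2 µg/L = 0.0372 mg/L.
By mass balance at complete mixing, C = (0.159·13.1 + 0.468·0.0372) / (0.159 + 0.468) = 2.1/0.627 = 3.35 mg/L.

3.35 mg/L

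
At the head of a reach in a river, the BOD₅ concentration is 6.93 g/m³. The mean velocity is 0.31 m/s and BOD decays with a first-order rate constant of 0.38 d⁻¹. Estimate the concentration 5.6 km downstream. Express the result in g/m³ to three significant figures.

Travel time t = 5.6 km / 0.31 m/s = 5600/0.31 = 1.806e+04 s = 0.2091 d.
First-order decay: C = 6.93·exp(−0.38·0.2091) = 6.93·0.9236 = 6.401 g/m³.

6.40 g/m³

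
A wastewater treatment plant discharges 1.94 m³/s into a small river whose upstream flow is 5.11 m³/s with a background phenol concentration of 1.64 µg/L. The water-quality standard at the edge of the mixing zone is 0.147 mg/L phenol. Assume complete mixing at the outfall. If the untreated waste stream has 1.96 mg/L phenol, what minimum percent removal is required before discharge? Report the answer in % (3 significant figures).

73.0 %

1.64 µg/L = 0.00164 mg/L.
Mass balance: 0.147·7.05 = 1.94·Cₑ + 5.11·0.00164.
Cₑ = (1.036 − 0.00838) / 1.94 = 0.5299 mg/L.
Required removal = 1 − 0.5299/1.96 = 72.97 %.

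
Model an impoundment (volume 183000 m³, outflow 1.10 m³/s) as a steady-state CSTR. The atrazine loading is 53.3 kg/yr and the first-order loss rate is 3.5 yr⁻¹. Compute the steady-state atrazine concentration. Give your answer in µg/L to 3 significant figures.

Outflow Q = 1.10 m³/s × 3.156e+07 s/yr = 3.471e+07 m³/yr.
Steady-state CSTR mass balance: W = Q·C + k·V·C, so C = W/(Q + kV).
Q + kV = 3.471e+07 + 3.5·183000 = 3.535e+07 m³/yr.
C = 53.3/3.535e+07 = 1.508e-06 kg/m³ = 0.001508 mg/L = 1.508 µg/L.

1.51 µg/L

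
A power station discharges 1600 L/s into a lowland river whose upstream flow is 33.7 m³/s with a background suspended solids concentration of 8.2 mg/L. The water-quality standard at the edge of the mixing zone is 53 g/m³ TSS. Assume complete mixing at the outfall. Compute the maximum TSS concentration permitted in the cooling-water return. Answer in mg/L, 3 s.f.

1600 L/s = 1.6 m³/s.
Mass balance: 53·35.3 = 1.6·Cₑ + 33.7·8.2.
Cₑ = (1871 − 276.3) / 1.6 = 996.6 mg/L.

997 mg/L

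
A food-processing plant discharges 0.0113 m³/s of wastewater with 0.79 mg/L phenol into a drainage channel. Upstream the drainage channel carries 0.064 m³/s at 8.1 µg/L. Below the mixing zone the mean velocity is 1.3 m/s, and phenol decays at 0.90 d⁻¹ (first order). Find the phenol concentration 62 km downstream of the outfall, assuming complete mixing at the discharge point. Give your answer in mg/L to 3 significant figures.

8.1 µg/L = 0.0081 mg/L.
After complete mixing, C₀ = (0.0113·0.79 + 0.064·0.0081) / 0.0753 = 0.1254 mg/L.
Travel time t = 6.2e+04 m / 1.3 m/s = 4.769e+04 s = 0.552 d.
C = 0.1254·exp(−0.90·0.552) = 0.1254·0.6085 = 0.07633 mg/L.

0.0763 mg/L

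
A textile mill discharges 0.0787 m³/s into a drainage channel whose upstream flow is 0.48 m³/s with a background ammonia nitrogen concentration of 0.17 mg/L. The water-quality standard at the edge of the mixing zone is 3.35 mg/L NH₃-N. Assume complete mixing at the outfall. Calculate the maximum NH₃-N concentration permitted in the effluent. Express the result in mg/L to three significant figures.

Mass balance: 3.35·0.5587 = 0.0787·Cₑ + 0.48·0.17.
Cₑ = (1.872 − 0.0816) / 0.0787 = 22.75 mg/L.

22.7 mg/L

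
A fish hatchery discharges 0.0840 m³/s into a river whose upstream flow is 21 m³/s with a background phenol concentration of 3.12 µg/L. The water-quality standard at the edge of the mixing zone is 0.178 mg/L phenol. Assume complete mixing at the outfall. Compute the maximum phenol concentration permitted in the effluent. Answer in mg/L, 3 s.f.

3.12 µg/L = 0.00312 mg/L.
Mass balance: 0.178·21.08 = 0.084·Cₑ + 21·0.00312.
Cₑ = (3.753 − 0.06552) / 0.084 = 43.9 mg/L.

43.9 mg/L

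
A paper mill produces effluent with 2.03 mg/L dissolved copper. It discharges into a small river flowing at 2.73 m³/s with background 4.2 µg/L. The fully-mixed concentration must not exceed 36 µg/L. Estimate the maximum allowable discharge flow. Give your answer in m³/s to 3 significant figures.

0.0435 m³/s

4.2 µg/L = 0.0042 mg/L.
36 µg/L = 0.036 mg/L.
Mass balance at complete mixing: C_std·(Q_w + Q_r) = Q_w·C_e + Q_r·C_b.
Rearranging, Q_w = Q_r·(C_std − C_b)/(C_e − C_std) = 2.73·(0.036 − 0.0042) / (2.03 − 0.036) = 0.04354 m³/s.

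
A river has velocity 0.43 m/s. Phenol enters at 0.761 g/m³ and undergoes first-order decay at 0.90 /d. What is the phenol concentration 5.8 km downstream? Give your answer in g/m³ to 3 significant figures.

Travel time t = 5.8 km / 0.43 m/s = 5800/0.43 = 1.349e+04 s = 0.1561 d.
First-order decay: C = 0.761·exp(−0.90·0.1561) = 0.761·0.8689 = 0.6612 g/m³.

0.661 g/m³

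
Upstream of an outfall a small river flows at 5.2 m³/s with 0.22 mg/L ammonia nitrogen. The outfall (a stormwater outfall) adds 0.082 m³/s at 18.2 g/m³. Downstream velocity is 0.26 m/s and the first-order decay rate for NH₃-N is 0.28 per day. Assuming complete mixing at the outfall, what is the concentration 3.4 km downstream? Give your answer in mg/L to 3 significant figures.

0.478 mg/L

After complete mixing, C₀ = (0.082·18.2 + 5.2·0.22) / 5.282 = 0.4991 mg/L.
Travel time t = 3400 m / 0.26 m/s = 1.308e+04 s = 0.1514 d.
C = 0.4991·exp(−0.28·0.1514) = 0.4991·0.9585 = 0.4784 mg/L.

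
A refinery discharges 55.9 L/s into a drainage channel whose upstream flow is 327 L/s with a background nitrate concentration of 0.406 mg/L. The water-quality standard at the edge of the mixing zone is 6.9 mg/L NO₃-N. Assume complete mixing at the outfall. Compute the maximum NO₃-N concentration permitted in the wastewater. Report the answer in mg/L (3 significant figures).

44.9 mg/L

55.9 L/s = 0.0559 m³/s.
327 L/s = 0.327 m³/s.
Mass balance: 6.9·0.3829 = 0.0559·Cₑ + 0.327·0.406.
Cₑ = (2.642 − 0.1328) / 0.0559 = 44.89 mg/L.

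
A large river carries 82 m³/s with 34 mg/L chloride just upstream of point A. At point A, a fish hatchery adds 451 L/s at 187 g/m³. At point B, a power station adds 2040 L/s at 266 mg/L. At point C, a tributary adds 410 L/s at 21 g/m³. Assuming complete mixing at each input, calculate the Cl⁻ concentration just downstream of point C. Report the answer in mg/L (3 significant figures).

40.3 mg/L

451 L/s = 0.451 m³/s.
After input A: C = (82·34 + 0.451·187) / 82.45 = 34.84 mg/L.
2040 L/s = 2.04 m³/s.
After input B: C = (82.45·34.84 + 2.04·266) / 84.49 = 40.42 mg/L.
410 L/s = 0.41 m³/s.
After input C: C = (84.49·40.42 + 0.41·21) / 84.9 = 40.32 mg/L.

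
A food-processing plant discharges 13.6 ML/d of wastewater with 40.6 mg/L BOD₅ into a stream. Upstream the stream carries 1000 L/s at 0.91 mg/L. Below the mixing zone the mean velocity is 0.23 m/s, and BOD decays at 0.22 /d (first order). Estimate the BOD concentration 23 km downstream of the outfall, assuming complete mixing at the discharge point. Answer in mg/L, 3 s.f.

13.6 ML/d = 0.1574 m³/s.
1000 L/s = 1 m³/s.
After complete mixing, C₀ = (0.1574·40.6 + 1·0.91) / 1.157 = 6.308 mg/L.
Travel time t = 2.3e+04 m / 0.23 m/s = 1e+05 s = 1.157 d.
C = 6.308·exp(−0.22·1.157) = 6.308·0.7752 = 4.89 mg/L.

4.89 mg/L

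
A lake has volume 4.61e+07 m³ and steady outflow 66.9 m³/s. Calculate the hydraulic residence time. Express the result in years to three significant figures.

Q = 66.9 m³/s × 3.156e+07 s/yr = 2.111e+09 m³/yr.
Hydraulic residence time τ = V/Q = 4.61e+07/2.111e+09 = 0.02184 yr.

0.0218 yr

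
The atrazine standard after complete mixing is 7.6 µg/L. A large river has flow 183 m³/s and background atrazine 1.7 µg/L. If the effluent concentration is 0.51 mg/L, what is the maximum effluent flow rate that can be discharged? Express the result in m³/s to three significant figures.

2.15 m³/s

1.7 µg/L = 0.0017 mg/L.
7.6 µg/L = 0.0076 mg/L.
Mass balance at complete mixing: C_std·(Q_w + Q_r) = Q_w·C_e + Q_r·C_b.
Rearranging, Q_w = Q_r·(C_std − C_b)/(C_e − C_std) = 183·(0.0076 − 0.0017) / (0.51 − 0.0076) = 2.149 m³/s.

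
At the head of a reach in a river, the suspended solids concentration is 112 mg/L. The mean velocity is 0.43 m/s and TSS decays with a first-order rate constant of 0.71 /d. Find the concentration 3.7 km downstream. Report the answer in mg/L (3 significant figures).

Travel time t = 3.7 km / 0.43 m/s = 3700/0.43 = 8605 s = 0.09959 d.
First-order decay: C = 112·exp(−0.71·0.09959) = 112·0.9317 = 104.4 mg/L.

104 mg/L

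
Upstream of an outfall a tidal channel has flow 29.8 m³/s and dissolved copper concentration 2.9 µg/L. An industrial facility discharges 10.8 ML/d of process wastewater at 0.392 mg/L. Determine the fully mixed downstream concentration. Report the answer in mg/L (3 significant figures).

10.8 ML/d = 0.125 m³/s.
2.9 µg/L = 0.0029 mg/L.
Flow-weighted mixing gives C = (0.125·0.392 + 29.8·0.0029) / (0.125 + 29.8) = 0.1354/29.93 = 0.004525 mg/L.

0.00453 mg/L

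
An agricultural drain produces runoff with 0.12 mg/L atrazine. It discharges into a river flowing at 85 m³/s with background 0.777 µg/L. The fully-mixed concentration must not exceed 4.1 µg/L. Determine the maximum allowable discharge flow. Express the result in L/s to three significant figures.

0.777 µg/L = 0.000777 mg/L.
4.1 µg/L = 0.0041 mg/L.
Mass balance at complete mixing: C_std·(Q_w + Q_r) = Q_w·C_e + Q_r·C_b.
Rearranging, Q_w = Q_r·(C_std − C_b)/(C_e − C_std) = 85·(0.0041 − 0.000777) / (0.12 − 0.0041) = 2.437 m³/s.
= 2437 L/s.

2440 L/s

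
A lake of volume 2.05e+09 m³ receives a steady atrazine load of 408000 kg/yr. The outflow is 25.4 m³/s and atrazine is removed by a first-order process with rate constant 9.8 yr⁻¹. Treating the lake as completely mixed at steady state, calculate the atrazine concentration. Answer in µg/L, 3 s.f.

Outflow Q = 25.4 m³/s × 3.156e+07 s/yr = 8.016e+08 m³/yr.
Steady-state CSTR mass balance: W = Q·C + k·V·C, so C = W/(Q + kV).
Q + kV = 8.016e+08 + 9.8·2.05e+09 = 2.089e+10 m³/yr.
C = 408000/2.089e+10 = 1.953e-05 kg/m³ = 0.01953 mg/L = 19.53 µg/L.

19.5 µg/L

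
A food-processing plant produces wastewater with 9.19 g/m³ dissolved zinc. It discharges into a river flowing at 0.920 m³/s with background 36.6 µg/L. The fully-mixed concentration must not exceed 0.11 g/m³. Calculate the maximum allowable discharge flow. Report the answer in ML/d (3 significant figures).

36.6 µg/L = 0.0366 mg/L.
Mass balance at complete mixing: C_std·(Q_w + Q_r) = Q_w·C_e + Q_r·C_b.
Rearranging, Q_w = Q_r·(C_std − C_b)/(C_e − C_std) = 0.920·(0.11 − 0.0366) / (9.19 − 0.11) = 0.007437 m³/s.
= 0.6426 ML/d.

0.643 ML/d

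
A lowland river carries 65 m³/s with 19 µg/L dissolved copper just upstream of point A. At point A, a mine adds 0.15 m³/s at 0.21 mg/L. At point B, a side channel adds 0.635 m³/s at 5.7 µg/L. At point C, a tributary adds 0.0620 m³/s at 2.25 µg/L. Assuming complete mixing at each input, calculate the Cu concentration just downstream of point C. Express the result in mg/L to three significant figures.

0.0193 mg/L

19 µg/L = 0.019 mg/L.
After input A: C = (65·0.019 + 0.15·0.21) / 65.15 = 0.01944 mg/L.
5.7 µg/L = 0.0057 mg/L.
After input B: C = (65.15·0.01944 + 0.635·0.0057) / 65.79 = 0.01931 mg/L.
2.25 µg/L = 0.00225 mg/L.
After input C: C = (65.79·0.01931 + 0.062·0.00225) / 65.85 = 0.01929 mg/L.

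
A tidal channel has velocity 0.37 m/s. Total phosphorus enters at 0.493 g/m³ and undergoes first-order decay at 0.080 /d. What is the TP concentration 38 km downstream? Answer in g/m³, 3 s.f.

0.448 g/m³

Travel time t = 38 km / 0.37 m/s = 3.8e+04/0.37 = 1.027e+05 s = 1.189 d.
First-order decay: C = 0.493·exp(−0.080·1.189) = 0.493·0.9093 = 0.4483 g/m³.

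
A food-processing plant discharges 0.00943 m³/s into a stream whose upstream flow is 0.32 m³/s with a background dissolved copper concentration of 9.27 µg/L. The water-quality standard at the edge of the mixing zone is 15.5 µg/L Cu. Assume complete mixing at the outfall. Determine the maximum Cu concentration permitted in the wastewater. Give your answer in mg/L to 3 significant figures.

0.227 mg/L

9.27 µg/L = 0.00927 mg/L.
15.5 µg/L = 0.0155 mg/L.
Mass balance: 0.0155·0.3294 = 0.00943·Cₑ + 0.32·0.00927.
Cₑ = (0.005106 − 0.002966) / 0.00943 = 0.2269 mg/L.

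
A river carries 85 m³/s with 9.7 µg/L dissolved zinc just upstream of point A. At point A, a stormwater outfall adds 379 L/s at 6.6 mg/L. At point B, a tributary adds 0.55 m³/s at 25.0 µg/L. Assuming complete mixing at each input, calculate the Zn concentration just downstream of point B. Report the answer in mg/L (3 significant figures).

0.0389 mg/L

9.7 µg/L = 0.0097 mg/L.
379 L/s = 0.379 m³/s.
After input A: C = (85·0.0097 + 0.379·6.6) / 85.38 = 0.03895 mg/L.
25.0 µg/L = 0.025 mg/L.
After input B: C = (85.38·0.03895 + 0.55·0.025) / 85.93 = 0.03887 mg/L.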